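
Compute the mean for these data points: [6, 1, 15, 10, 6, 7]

7.5

Step 1: Sum all values: 6 + 1 + 15 + 10 + 6 + 7 = 45
Step 2: Count the number of values: n = 6
Step 3: Mean = sum / n = 45 / 6 = 7.5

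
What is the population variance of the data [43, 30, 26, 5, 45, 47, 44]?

198.7755

Step 1: Compute the mean: (43 + 30 + 26 + 5 + 45 + 47 + 44) / 7 = 34.2857
Step 2: Compute squared deviations from the mean:
  (43 - 34.2857)^2 = 75.9388
  (30 - 34.2857)^2 = 18.3673
  (26 - 34.2857)^2 = 68.6531
  (5 - 34.2857)^2 = 857.6531
  (45 - 34.2857)^2 = 114.7959
  (47 - 34.2857)^2 = 161.6531
  (44 - 34.2857)^2 = 94.3673
Step 3: Sum of squared deviations = 1391.4286
Step 4: Population variance = 1391.4286 / 7 = 198.7755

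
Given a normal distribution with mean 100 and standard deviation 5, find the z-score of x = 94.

-1.2

Step 1: Recall the z-score formula: z = (x - mu) / sigma
Step 2: Substitute values: z = (94 - 100) / 5
Step 3: z = -6 / 5 = -1.2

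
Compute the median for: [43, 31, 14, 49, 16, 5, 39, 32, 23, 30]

30.5

Step 1: Sort the data in ascending order: [5, 14, 16, 23, 30, 31, 32, 39, 43, 49]
Step 2: The number of values is n = 10.
Step 3: Since n is even, the median is the average of positions 5 and 6:
  Median = (30 + 31) / 2 = 30.5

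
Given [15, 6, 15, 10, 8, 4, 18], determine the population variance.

23.551

Step 1: Compute the mean: (15 + 6 + 15 + 10 + 8 + 4 + 18) / 7 = 10.8571
Step 2: Compute squared deviations from the mean:
  (15 - 10.8571)^2 = 17.1633
  (6 - 10.8571)^2 = 23.5918
  (15 - 10.8571)^2 = 17.1633
  (10 - 10.8571)^2 = 0.7347
  (8 - 10.8571)^2 = 8.1633
  (4 - 10.8571)^2 = 47.0204
  (18 - 10.8571)^2 = 51.0204
Step 3: Sum of squared deviations = 164.8571
Step 4: Population variance = 164.8571 / 7 = 23.551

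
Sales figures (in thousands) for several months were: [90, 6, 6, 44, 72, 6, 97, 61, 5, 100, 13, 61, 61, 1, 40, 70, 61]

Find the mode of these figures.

61

Step 1: Count the frequency of each value:
  1: appears 1 time(s)
  5: appears 1 time(s)
  6: appears 3 time(s)
  13: appears 1 time(s)
  40: appears 1 time(s)
  44: appears 1 time(s)
  61: appears 4 time(s)
  70: appears 1 time(s)
  72: appears 1 time(s)
  90: appears 1 time(s)
  97: appears 1 time(s)
  100: appears 1 time(s)
Step 2: The value 61 appears most frequently (4 times).
Step 3: Mode = 61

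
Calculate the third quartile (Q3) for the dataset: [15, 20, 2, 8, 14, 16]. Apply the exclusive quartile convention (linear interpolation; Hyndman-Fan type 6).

17

Step 1: Sort the data: [2, 8, 14, 15, 16, 20]
Step 2: n = 6
Step 3: Using the exclusive quartile method:
  Q1 = 6.5
  Q2 (median) = 14.5
  Q3 = 17
  IQR = Q3 - Q1 = 17 - 6.5 = 10.5
Step 4: Q3 = 17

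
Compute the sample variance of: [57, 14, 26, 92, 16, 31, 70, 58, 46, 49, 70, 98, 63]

702.7436

Step 1: Compute the mean: (57 + 14 + 26 + 92 + 16 + 31 + 70 + 58 + 46 + 49 + 70 + 98 + 63) / 13 = 53.0769
Step 2: Compute squared deviations from the mean:
  (57 - 53.0769)^2 = 15.3905
  (14 - 53.0769)^2 = 1527.0059
  (26 - 53.0769)^2 = 733.1598
  (92 - 53.0769)^2 = 1515.0059
  (16 - 53.0769)^2 = 1374.6982
  (31 - 53.0769)^2 = 487.3905
  (70 - 53.0769)^2 = 286.3905
  (58 - 53.0769)^2 = 24.2367
  (46 - 53.0769)^2 = 50.0828
  (49 - 53.0769)^2 = 16.6213
  (70 - 53.0769)^2 = 286.3905
  (98 - 53.0769)^2 = 2018.0828
  (63 - 53.0769)^2 = 98.4675
Step 3: Sum of squared deviations = 8432.9231
Step 4: Sample variance = 8432.9231 / 12 = 702.7436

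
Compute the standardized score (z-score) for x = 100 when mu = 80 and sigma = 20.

1

Step 1: Recall the z-score formula: z = (x - mu) / sigma
Step 2: Substitute values: z = (100 - 80) / 20
Step 3: z = 20 / 20 = 1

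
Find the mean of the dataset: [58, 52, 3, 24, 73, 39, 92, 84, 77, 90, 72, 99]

63.5833

Step 1: Sum all values: 58 + 52 + 3 + 24 + 73 + 39 + 92 + 84 + 77 + 90 + 72 + 99 = 763
Step 2: Count the number of values: n = 12
Step 3: Mean = sum / n = 763 / 12 = 63.5833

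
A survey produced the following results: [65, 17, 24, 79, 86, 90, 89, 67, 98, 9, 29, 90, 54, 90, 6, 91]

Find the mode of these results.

90

Step 1: Count the frequency of each value:
  6: appears 1 time(s)
  9: appears 1 time(s)
  17: appears 1 time(s)
  24: appears 1 time(s)
  29: appears 1 time(s)
  54: appears 1 time(s)
  65: appears 1 time(s)
  67: appears 1 time(s)
  79: appears 1 time(s)
  86: appears 1 time(s)
  89: appears 1 time(s)
  90: appears 3 time(s)
  91: appears 1 time(s)
  98: appears 1 time(s)
Step 2: The value 90 appears most frequently (3 times).
Step 3: Mode = 90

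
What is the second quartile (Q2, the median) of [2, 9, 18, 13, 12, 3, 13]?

12

Step 1: Sort the data: [2, 3, 9, 12, 13, 13, 18]
Step 2: n = 7
Step 3: Q2 is the median. Since n is odd, it is the middle value at position 4: 12
Step 4: Q2 = 12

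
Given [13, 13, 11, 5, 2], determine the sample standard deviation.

5.02

Step 1: Compute the mean: 8.8
Step 2: Sum of squared deviations from the mean: 100.8
Step 3: Sample variance = 100.8 / 4 = 25.2
Step 4: Standard deviation = sqrt(25.2) = 5.02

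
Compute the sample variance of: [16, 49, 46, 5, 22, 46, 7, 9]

361.1429

Step 1: Compute the mean: (16 + 49 + 46 + 5 + 22 + 46 + 7 + 9) / 8 = 25
Step 2: Compute squared deviations from the mean:
  (16 - 25)^2 = 81
  (49 - 25)^2 = 576
  (46 - 25)^2 = 441
  (5 - 25)^2 = 400
  (22 - 25)^2 = 9
  (46 - 25)^2 = 441
  (7 - 25)^2 = 324
  (9 - 25)^2 = 256
Step 3: Sum of squared deviations = 2528
Step 4: Sample variance = 2528 / 7 = 361.1429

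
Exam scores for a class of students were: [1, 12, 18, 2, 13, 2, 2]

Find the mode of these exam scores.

2

Step 1: Count the frequency of each value:
  1: appears 1 time(s)
  2: appears 3 time(s)
  12: appears 1 time(s)
  13: appears 1 time(s)
  18: appears 1 time(s)
Step 2: The value 2 appears most frequently (3 times).
Step 3: Mode = 2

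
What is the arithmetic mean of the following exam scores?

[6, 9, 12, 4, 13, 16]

10

Step 1: Sum all values: 6 + 9 + 12 + 4 + 13 + 16 = 60
Step 2: Count the number of values: n = 6
Step 3: Mean = sum / n = 60 / 6 = 10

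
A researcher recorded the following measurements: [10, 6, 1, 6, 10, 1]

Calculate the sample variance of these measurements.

16.2667

Step 1: Compute the mean: (10 + 6 + 1 + 6 + 10 + 1) / 6 = 5.6667
Step 2: Compute squared deviations from the mean:
  (10 - 5.6667)^2 = 18.7778
  (6 - 5.6667)^2 = 0.1111
  (1 - 5.6667)^2 = 21.7778
  (6 - 5.6667)^2 = 0.1111
  (10 - 5.6667)^2 = 18.7778
  (1 - 5.6667)^2 = 21.7778
Step 3: Sum of squared deviations = 81.3333
Step 4: Sample variance = 81.3333 / 5 = 16.2667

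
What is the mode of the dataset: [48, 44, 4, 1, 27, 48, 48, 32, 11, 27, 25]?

48

Step 1: Count the frequency of each value:
  1: appears 1 time(s)
  4: appears 1 time(s)
  11: appears 1 time(s)
  25: appears 1 time(s)
  27: appears 2 time(s)
  32: appears 1 time(s)
  44: appears 1 time(s)
  48: appears 3 time(s)
Step 2: The value 48 appears most frequently (3 times).
Step 3: Mode = 48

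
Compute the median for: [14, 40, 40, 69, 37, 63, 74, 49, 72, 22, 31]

40

Step 1: Sort the data in ascending order: [14, 22, 31, 37, 40, 40, 49, 63, 69, 72, 74]
Step 2: The number of values is n = 11.
Step 3: Since n is odd, the median is the middle value at position 6: 40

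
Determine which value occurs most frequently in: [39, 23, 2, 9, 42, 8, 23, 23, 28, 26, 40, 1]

23

Step 1: Count the frequency of each value:
  1: appears 1 time(s)
  2: appears 1 time(s)
  8: appears 1 time(s)
  9: appears 1 time(s)
  23: appears 3 time(s)
  26: appears 1 time(s)
  28: appears 1 time(s)
  39: appears 1 time(s)
  40: appears 1 time(s)
  42: appears 1 time(s)
Step 2: The value 23 appears most frequently (3 times).
Step 3: Mode = 23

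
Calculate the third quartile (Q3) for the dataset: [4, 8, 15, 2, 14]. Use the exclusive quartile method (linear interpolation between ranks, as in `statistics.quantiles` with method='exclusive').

14.5

Step 1: Sort the data: [2, 4, 8, 14, 15]
Step 2: n = 5
Step 3: Using the exclusive quartile method:
  Q1 = 3
  Q2 (median) = 8
  Q3 = 14.5
  IQR = Q3 - Q1 = 14.5 - 3 = 11.5
Step 4: Q3 = 14.5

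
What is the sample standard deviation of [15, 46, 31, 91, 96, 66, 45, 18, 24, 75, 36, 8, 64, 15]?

29.1363

Step 1: Compute the mean: 45
Step 2: Sum of squared deviations from the mean: 11036
Step 3: Sample variance = 11036 / 13 = 848.9231
Step 4: Standard deviation = sqrt(848.9231) = 29.1363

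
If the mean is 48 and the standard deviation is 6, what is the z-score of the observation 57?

1.5

Step 1: Recall the z-score formula: z = (x - mu) / sigma
Step 2: Substitute values: z = (57 - 48) / 6
Step 3: z = 9 / 6 = 1.5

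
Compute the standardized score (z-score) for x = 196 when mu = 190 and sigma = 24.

0.25

Step 1: Recall the z-score formula: z = (x - mu) / sigma
Step 2: Substitute values: z = (196 - 190) / 24
Step 3: z = 6 / 24 = 0.25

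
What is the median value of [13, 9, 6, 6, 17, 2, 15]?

9

Step 1: Sort the data in ascending order: [2, 6, 6, 9, 13, 15, 17]
Step 2: The number of values is n = 7.
Step 3: Since n is odd, the median is the middle value at position 4: 9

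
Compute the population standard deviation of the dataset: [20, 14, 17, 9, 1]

6.6753

Step 1: Compute the mean: 12.2
Step 2: Sum of squared deviations from the mean: 222.8
Step 3: Population variance = 222.8 / 5 = 44.56
Step 4: Standard deviation = sqrt(44.56) = 6.6753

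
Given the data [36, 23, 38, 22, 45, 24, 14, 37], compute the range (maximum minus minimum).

31

Step 1: Identify the maximum value: max = 45
Step 2: Identify the minimum value: min = 14
Step 3: Range = max - min = 45 - 14 = 31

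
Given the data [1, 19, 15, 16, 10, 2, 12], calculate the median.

12

Step 1: Sort the data in ascending order: [1, 2, 10, 12, 15, 16, 19]
Step 2: The number of values is n = 7.
Step 3: Since n is odd, the median is the middle value at position 4: 12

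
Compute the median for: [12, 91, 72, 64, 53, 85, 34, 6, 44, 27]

48.5

Step 1: Sort the data in ascending order: [6, 12, 27, 34, 44, 53, 64, 72, 85, 91]
Step 2: The number of values is n = 10.
Step 3: Since n is even, the median is the average of positions 5 and 6:
  Median = (44 + 53) / 2 = 48.5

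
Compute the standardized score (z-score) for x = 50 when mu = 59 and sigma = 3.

-3

Step 1: Recall the z-score formula: z = (x - mu) / sigma
Step 2: Substitute values: z = (50 - 59) / 3
Step 3: z = -9 / 3 = -3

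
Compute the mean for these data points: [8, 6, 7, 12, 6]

7.8

Step 1: Sum all values: 8 + 6 + 7 + 12 + 6 = 39
Step 2: Count the number of values: n = 5
Step 3: Mean = sum / n = 39 / 5 = 7.8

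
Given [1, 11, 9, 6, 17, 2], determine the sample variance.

35.8667

Step 1: Compute the mean: (1 + 11 + 9 + 6 + 17 + 2) / 6 = 7.6667
Step 2: Compute squared deviations from the mean:
  (1 - 7.6667)^2 = 44.4444
  (11 - 7.6667)^2 = 11.1111
  (9 - 7.6667)^2 = 1.7778
  (6 - 7.6667)^2 = 2.7778
  (17 - 7.6667)^2 = 87.1111
  (2 - 7.6667)^2 = 32.1111
Step 3: Sum of squared deviations = 179.3333
Step 4: Sample variance = 179.3333 / 5 = 35.8667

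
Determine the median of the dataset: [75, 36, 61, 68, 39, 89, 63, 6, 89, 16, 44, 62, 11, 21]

52.5

Step 1: Sort the data in ascending order: [6, 11, 16, 21, 36, 39, 44, 61, 62, 63, 68, 75, 89, 89]
Step 2: The number of values is n = 14.
Step 3: Since n is even, the median is the average of positions 7 and 8:
  Median = (44 + 61) / 2 = 52.5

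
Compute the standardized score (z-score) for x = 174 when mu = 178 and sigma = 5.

-0.8

Step 1: Recall the z-score formula: z = (x - mu) / sigma
Step 2: Substitute values: z = (174 - 178) / 5
Step 3: z = -4 / 5 = -0.8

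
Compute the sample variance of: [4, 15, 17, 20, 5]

52.7

Step 1: Compute the mean: (4 + 15 + 17 + 20 + 5) / 5 = 12.2
Step 2: Compute squared deviations from the mean:
  (4 - 12.2)^2 = 67.24
  (15 - 12.2)^2 = 7.84
  (17 - 12.2)^2 = 23.04
  (20 - 12.2)^2 = 60.84
  (5 - 12.2)^2 = 51.84
Step 3: Sum of squared deviations = 210.8
Step 4: Sample variance = 210.8 / 4 = 52.7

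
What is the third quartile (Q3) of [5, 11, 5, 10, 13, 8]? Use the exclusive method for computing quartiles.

11.5

Step 1: Sort the data: [5, 5, 8, 10, 11, 13]
Step 2: n = 6
Step 3: Using the exclusive quartile method:
  Q1 = 5
  Q2 (median) = 9
  Q3 = 11.5
  IQR = Q3 - Q1 = 11.5 - 5 = 6.5
Step 4: Q3 = 11.5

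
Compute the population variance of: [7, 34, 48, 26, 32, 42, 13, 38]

173.25

Step 1: Compute the mean: (7 + 34 + 48 + 26 + 32 + 42 + 13 + 38) / 8 = 30
Step 2: Compute squared deviations from the mean:
  (7 - 30)^2 = 529
  (34 - 30)^2 = 16
  (48 - 30)^2 = 324
  (26 - 30)^2 = 16
  (32 - 30)^2 = 4
  (42 - 30)^2 = 144
  (13 - 30)^2 = 289
  (38 - 30)^2 = 64
Step 3: Sum of squared deviations = 1386
Step 4: Population variance = 1386 / 8 = 173.25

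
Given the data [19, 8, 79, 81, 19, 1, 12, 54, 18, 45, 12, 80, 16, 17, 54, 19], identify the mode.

19

Step 1: Count the frequency of each value:
  1: appears 1 time(s)
  8: appears 1 time(s)
  12: appears 2 time(s)
  16: appears 1 time(s)
  17: appears 1 time(s)
  18: appears 1 time(s)
  19: appears 3 time(s)
  45: appears 1 time(s)
  54: appears 2 time(s)
  79: appears 1 time(s)
  80: appears 1 time(s)
  81: appears 1 time(s)
Step 2: The value 19 appears most frequently (3 times).
Step 3: Mode = 19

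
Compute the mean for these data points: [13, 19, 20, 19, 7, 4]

13.6667

Step 1: Sum all values: 13 + 19 + 20 + 19 + 7 + 4 = 82
Step 2: Count the number of values: n = 6
Step 3: Mean = sum / n = 82 / 6 = 13.6667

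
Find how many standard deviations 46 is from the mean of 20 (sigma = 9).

2.8889

Step 1: Recall the z-score formula: z = (x - mu) / sigma
Step 2: Substitute values: z = (46 - 20) / 9
Step 3: z = 26 / 9 = 2.8889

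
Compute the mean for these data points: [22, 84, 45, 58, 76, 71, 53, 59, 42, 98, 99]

64.2727

Step 1: Sum all values: 22 + 84 + 45 + 58 + 76 + 71 + 53 + 59 + 42 + 98 + 99 = 707
Step 2: Count the number of values: n = 11
Step 3: Mean = sum / n = 707 / 11 = 64.2727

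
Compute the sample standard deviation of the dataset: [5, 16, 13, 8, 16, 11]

4.4159

Step 1: Compute the mean: 11.5
Step 2: Sum of squared deviations from the mean: 97.5
Step 3: Sample variance = 97.5 / 5 = 19.5
Step 4: Standard deviation = sqrt(19.5) = 4.4159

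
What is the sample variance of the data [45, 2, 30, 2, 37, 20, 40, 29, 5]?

283.5

Step 1: Compute the mean: (45 + 2 + 30 + 2 + 37 + 20 + 40 + 29 + 5) / 9 = 23.3333
Step 2: Compute squared deviations from the mean:
  (45 - 23.3333)^2 = 469.4444
  (2 - 23.3333)^2 = 455.1111
  (30 - 23.3333)^2 = 44.4444
  (2 - 23.3333)^2 = 455.1111
  (37 - 23.3333)^2 = 186.7778
  (20 - 23.3333)^2 = 11.1111
  (40 - 23.3333)^2 = 277.7778
  (29 - 23.3333)^2 = 32.1111
  (5 - 23.3333)^2 = 336.1111
Step 3: Sum of squared deviations = 2268
Step 4: Sample variance = 2268 / 8 = 283.5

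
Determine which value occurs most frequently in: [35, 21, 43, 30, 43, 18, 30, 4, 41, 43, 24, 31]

43

Step 1: Count the frequency of each value:
  4: appears 1 time(s)
  18: appears 1 time(s)
  21: appears 1 time(s)
  24: appears 1 time(s)
  30: appears 2 time(s)
  31: appears 1 time(s)
  35: appears 1 time(s)
  41: appears 1 time(s)
  43: appears 3 time(s)
Step 2: The value 43 appears most frequently (3 times).
Step 3: Mode = 43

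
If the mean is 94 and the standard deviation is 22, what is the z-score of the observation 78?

-0.7273

Step 1: Recall the z-score formula: z = (x - mu) / sigma
Step 2: Substitute values: z = (78 - 94) / 22
Step 3: z = -16 / 22 = -0.7273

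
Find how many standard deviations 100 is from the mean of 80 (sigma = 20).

1

Step 1: Recall the z-score formula: z = (x - mu) / sigma
Step 2: Substitute values: z = (100 - 80) / 20
Step 3: z = 20 / 20 = 1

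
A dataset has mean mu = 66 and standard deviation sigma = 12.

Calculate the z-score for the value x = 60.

-0.5

Step 1: Recall the z-score formula: z = (x - mu) / sigma
Step 2: Substitute values: z = (60 - 66) / 12
Step 3: z = -6 / 12 = -0.5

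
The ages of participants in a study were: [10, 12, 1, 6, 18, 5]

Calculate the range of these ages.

17

Step 1: Identify the maximum value: max = 18
Step 2: Identify the minimum value: min = 1
Step 3: Range = max - min = 18 - 1 = 17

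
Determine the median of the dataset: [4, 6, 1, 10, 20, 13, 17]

10

Step 1: Sort the data in ascending order: [1, 4, 6, 10, 13, 17, 20]
Step 2: The number of values is n = 7.
Step 3: Since n is odd, the median is the middle value at position 4: 10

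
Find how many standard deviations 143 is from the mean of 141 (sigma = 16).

0.125

Step 1: Recall the z-score formula: z = (x - mu) / sigma
Step 2: Substitute values: z = (143 - 141) / 16
Step 3: z = 2 / 16 = 0.125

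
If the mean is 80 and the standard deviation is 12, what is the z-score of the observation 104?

2

Step 1: Recall the z-score formula: z = (x - mu) / sigma
Step 2: Substitute values: z = (104 - 80) / 12
Step 3: z = 24 / 12 = 2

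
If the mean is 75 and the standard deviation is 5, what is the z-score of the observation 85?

2

Step 1: Recall the z-score formula: z = (x - mu) / sigma
Step 2: Substitute values: z = (85 - 75) / 5
Step 3: z = 10 / 5 = 2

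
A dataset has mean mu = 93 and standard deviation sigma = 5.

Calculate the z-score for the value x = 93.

0

Step 1: Recall the z-score formula: z = (x - mu) / sigma
Step 2: Substitute values: z = (93 - 93) / 5
Step 3: z = 0 / 5 = 0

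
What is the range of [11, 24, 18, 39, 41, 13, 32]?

30

Step 1: Identify the maximum value: max = 41
Step 2: Identify the minimum value: min = 11
Step 3: Range = max - min = 41 - 11 = 30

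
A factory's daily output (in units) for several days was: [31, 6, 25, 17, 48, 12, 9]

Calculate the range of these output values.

42

Step 1: Identify the maximum value: max = 48
Step 2: Identify the minimum value: min = 6
Step 3: Range = max - min = 48 - 6 = 42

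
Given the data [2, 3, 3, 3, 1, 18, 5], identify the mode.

3

Step 1: Count the frequency of each value:
  1: appears 1 time(s)
  2: appears 1 time(s)
  3: appears 3 time(s)
  5: appears 1 time(s)
  18: appears 1 time(s)
Step 2: The value 3 appears most frequently (3 times).
Step 3: Mode = 3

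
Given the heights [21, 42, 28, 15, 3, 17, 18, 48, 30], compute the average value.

24.6667

Step 1: Sum all values: 21 + 42 + 28 + 15 + 3 + 17 + 18 + 48 + 30 = 222
Step 2: Count the number of values: n = 9
Step 3: Mean = sum / n = 222 / 9 = 24.6667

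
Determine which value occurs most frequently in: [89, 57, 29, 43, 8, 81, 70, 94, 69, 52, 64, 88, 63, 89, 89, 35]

89

Step 1: Count the frequency of each value:
  8: appears 1 time(s)
  29: appears 1 time(s)
  35: appears 1 time(s)
  43: appears 1 time(s)
  52: appears 1 time(s)
  57: appears 1 time(s)
  63: appears 1 time(s)
  64: appears 1 time(s)
  69: appears 1 time(s)
  70: appears 1 time(s)
  81: appears 1 time(s)
  88: appears 1 time(s)
  89: appears 3 time(s)
  94: appears 1 time(s)
Step 2: The value 89 appears most frequently (3 times).
Step 3: Mode = 89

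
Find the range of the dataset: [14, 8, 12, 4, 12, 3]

11

Step 1: Identify the maximum value: max = 14
Step 2: Identify the minimum value: min = 3
Step 3: Range = max - min = 14 - 3 = 11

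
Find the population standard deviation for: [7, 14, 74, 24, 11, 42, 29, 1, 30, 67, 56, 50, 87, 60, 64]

25.8417

Step 1: Compute the mean: 41.0667
Step 2: Sum of squared deviations from the mean: 10016.9333
Step 3: Population variance = 10016.9333 / 15 = 667.7956
Step 4: Standard deviation = sqrt(667.7956) = 25.8417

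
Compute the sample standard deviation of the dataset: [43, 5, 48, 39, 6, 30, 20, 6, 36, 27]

16.1107

Step 1: Compute the mean: 26
Step 2: Sum of squared deviations from the mean: 2336
Step 3: Sample variance = 2336 / 9 = 259.5556
Step 4: Standard deviation = sqrt(259.5556) = 16.1107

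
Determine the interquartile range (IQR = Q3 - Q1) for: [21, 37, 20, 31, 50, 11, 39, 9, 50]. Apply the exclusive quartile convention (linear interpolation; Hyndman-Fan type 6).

29

Step 1: Sort the data: [9, 11, 20, 21, 31, 37, 39, 50, 50]
Step 2: n = 9
Step 3: Using the exclusive quartile method:
  Q1 = 15.5
  Q2 (median) = 31
  Q3 = 44.5
  IQR = Q3 - Q1 = 44.5 - 15.5 = 29
Step 4: IQR = 29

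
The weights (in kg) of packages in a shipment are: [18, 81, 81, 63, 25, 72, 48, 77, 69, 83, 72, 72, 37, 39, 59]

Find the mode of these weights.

72

Step 1: Count the frequency of each value:
  18: appears 1 time(s)
  25: appears 1 time(s)
  37: appears 1 time(s)
  39: appears 1 time(s)
  48: appears 1 time(s)
  59: appears 1 time(s)
  63: appears 1 time(s)
  69: appears 1 time(s)
  72: appears 3 time(s)
  77: appears 1 time(s)
  81: appears 2 time(s)
  83: appears 1 time(s)
Step 2: The value 72 appears most frequently (3 times).
Step 3: Mode = 72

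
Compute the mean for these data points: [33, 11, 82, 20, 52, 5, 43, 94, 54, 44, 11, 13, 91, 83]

45.4286

Step 1: Sum all values: 33 + 11 + 82 + 20 + 52 + 5 + 43 + 94 + 54 + 44 + 11 + 13 + 91 + 83 = 636
Step 2: Count the number of values: n = 14
Step 3: Mean = sum / n = 636 / 14 = 45.4286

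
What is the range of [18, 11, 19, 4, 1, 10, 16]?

18

Step 1: Identify the maximum value: max = 19
Step 2: Identify the minimum value: min = 1
Step 3: Range = max - min = 19 - 1 = 18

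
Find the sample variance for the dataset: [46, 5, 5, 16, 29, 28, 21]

212.2857

Step 1: Compute the mean: (46 + 5 + 5 + 16 + 29 + 28 + 21) / 7 = 21.4286
Step 2: Compute squared deviations from the mean:
  (46 - 21.4286)^2 = 603.7551
  (5 - 21.4286)^2 = 269.898
  (5 - 21.4286)^2 = 269.898
  (16 - 21.4286)^2 = 29.4694
  (29 - 21.4286)^2 = 57.3265
  (28 - 21.4286)^2 = 43.1837
  (21 - 21.4286)^2 = 0.1837
Step 3: Sum of squared deviations = 1273.7143
Step 4: Sample variance = 1273.7143 / 6 = 212.2857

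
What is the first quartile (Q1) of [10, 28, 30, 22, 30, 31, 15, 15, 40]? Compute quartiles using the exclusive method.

15

Step 1: Sort the data: [10, 15, 15, 22, 28, 30, 30, 31, 40]
Step 2: n = 9
Step 3: Using the exclusive quartile method:
  Q1 = 15
  Q2 (median) = 28
  Q3 = 30.5
  IQR = Q3 - Q1 = 30.5 - 15 = 15.5
Step 4: Q1 = 15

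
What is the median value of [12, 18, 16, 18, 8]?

16

Step 1: Sort the data in ascending order: [8, 12, 16, 18, 18]
Step 2: The number of values is n = 5.
Step 3: Since n is odd, the median is the middle value at position 3: 16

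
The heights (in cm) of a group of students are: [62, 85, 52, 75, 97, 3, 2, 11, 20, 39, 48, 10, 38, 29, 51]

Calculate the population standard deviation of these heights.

28.7051

Step 1: Compute the mean: 41.4667
Step 2: Sum of squared deviations from the mean: 12359.7333
Step 3: Population variance = 12359.7333 / 15 = 823.9822
Step 4: Standard deviation = sqrt(823.9822) = 28.7051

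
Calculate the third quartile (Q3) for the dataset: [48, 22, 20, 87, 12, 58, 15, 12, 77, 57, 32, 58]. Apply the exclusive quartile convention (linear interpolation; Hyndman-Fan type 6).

58

Step 1: Sort the data: [12, 12, 15, 20, 22, 32, 48, 57, 58, 58, 77, 87]
Step 2: n = 12
Step 3: Using the exclusive quartile method:
  Q1 = 16.25
  Q2 (median) = 40
  Q3 = 58
  IQR = Q3 - Q1 = 58 - 16.25 = 41.75
Step 4: Q3 = 58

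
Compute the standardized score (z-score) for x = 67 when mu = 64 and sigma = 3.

1

Step 1: Recall the z-score formula: z = (x - mu) / sigma
Step 2: Substitute values: z = (67 - 64) / 3
Step 3: z = 3 / 3 = 1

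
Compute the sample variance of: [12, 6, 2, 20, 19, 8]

52.1667

Step 1: Compute the mean: (12 + 6 + 2 + 20 + 19 + 8) / 6 = 11.1667
Step 2: Compute squared deviations from the mean:
  (12 - 11.1667)^2 = 0.6944
  (6 - 11.1667)^2 = 26.6944
  (2 - 11.1667)^2 = 84.0278
  (20 - 11.1667)^2 = 78.0278
  (19 - 11.1667)^2 = 61.3611
  (8 - 11.1667)^2 = 10.0278
Step 3: Sum of squared deviations = 260.8333
Step 4: Sample variance = 260.8333 / 5 = 52.1667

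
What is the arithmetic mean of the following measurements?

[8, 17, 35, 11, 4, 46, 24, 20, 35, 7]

20.7

Step 1: Sum all values: 8 + 17 + 35 + 11 + 4 + 46 + 24 + 20 + 35 + 7 = 207
Step 2: Count the number of values: n = 10
Step 3: Mean = sum / n = 207 / 10 = 20.7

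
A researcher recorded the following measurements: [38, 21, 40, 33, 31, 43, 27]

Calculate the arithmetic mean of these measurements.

33.2857

Step 1: Sum all values: 38 + 21 + 40 + 33 + 31 + 43 + 27 = 233
Step 2: Count the number of values: n = 7
Step 3: Mean = sum / n = 233 / 7 = 33.2857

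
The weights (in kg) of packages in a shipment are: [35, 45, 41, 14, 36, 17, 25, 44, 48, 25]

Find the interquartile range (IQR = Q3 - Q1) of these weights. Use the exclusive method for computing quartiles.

21.25

Step 1: Sort the data: [14, 17, 25, 25, 35, 36, 41, 44, 45, 48]
Step 2: n = 10
Step 3: Using the exclusive quartile method:
  Q1 = 23
  Q2 (median) = 35.5
  Q3 = 44.25
  IQR = Q3 - Q1 = 44.25 - 23 = 21.25
Step 4: IQR = 21.25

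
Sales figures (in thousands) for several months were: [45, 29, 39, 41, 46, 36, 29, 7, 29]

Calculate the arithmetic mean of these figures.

33.4444

Step 1: Sum all values: 45 + 29 + 39 + 41 + 46 + 36 + 29 + 7 + 29 = 301
Step 2: Count the number of values: n = 9
Step 3: Mean = sum / n = 301 / 9 = 33.4444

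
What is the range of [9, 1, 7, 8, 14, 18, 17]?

17

Step 1: Identify the maximum value: max = 18
Step 2: Identify the minimum value: min = 1
Step 3: Range = max - min = 18 - 1 = 17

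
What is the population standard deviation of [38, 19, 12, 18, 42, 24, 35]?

10.6157

Step 1: Compute the mean: 26.8571
Step 2: Sum of squared deviations from the mean: 788.8571
Step 3: Population variance = 788.8571 / 7 = 112.6939
Step 4: Standard deviation = sqrt(112.6939) = 10.6157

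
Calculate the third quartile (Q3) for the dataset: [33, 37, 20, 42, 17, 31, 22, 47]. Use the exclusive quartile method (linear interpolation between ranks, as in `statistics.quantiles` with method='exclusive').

40.75

Step 1: Sort the data: [17, 20, 22, 31, 33, 37, 42, 47]
Step 2: n = 8
Step 3: Using the exclusive quartile method:
  Q1 = 20.5
  Q2 (median) = 32
  Q3 = 40.75
  IQR = Q3 - Q1 = 40.75 - 20.5 = 20.25
Step 4: Q3 = 40.75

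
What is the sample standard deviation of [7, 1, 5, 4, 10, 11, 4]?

3.559

Step 1: Compute the mean: 6
Step 2: Sum of squared deviations from the mean: 76
Step 3: Sample variance = 76 / 6 = 12.6667
Step 4: Standard deviation = sqrt(12.6667) = 3.559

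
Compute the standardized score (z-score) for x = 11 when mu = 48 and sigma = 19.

-1.9474

Step 1: Recall the z-score formula: z = (x - mu) / sigma
Step 2: Substitute values: z = (11 - 48) / 19
Step 3: z = -37 / 19 = -1.9474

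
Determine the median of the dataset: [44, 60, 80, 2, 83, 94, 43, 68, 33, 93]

64

Step 1: Sort the data in ascending order: [2, 33, 43, 44, 60, 68, 80, 83, 93, 94]
Step 2: The number of values is n = 10.
Step 3: Since n is even, the median is the average of positions 5 and 6:
  Median = (60 + 68) / 2 = 64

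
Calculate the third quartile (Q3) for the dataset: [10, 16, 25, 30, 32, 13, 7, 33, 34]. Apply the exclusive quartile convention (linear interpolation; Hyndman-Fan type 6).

32.5

Step 1: Sort the data: [7, 10, 13, 16, 25, 30, 32, 33, 34]
Step 2: n = 9
Step 3: Using the exclusive quartile method:
  Q1 = 11.5
  Q2 (median) = 25
  Q3 = 32.5
  IQR = Q3 - Q1 = 32.5 - 11.5 = 21
Step 4: Q3 = 32.5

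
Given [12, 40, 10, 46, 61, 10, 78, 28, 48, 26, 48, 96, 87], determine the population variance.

764.6982

Step 1: Compute the mean: (12 + 40 + 10 + 46 + 61 + 10 + 78 + 28 + 48 + 26 + 48 + 96 + 87) / 13 = 45.3846
Step 2: Compute squared deviations from the mean:
  (12 - 45.3846)^2 = 1114.5325
  (40 - 45.3846)^2 = 28.9941
  (10 - 45.3846)^2 = 1252.071
  (46 - 45.3846)^2 = 0.3787
  (61 - 45.3846)^2 = 243.8402
  (10 - 45.3846)^2 = 1252.071
  (78 - 45.3846)^2 = 1063.7633
  (28 - 45.3846)^2 = 302.2249
  (48 - 45.3846)^2 = 6.8402
  (26 - 45.3846)^2 = 375.7633
  (48 - 45.3846)^2 = 6.8402
  (96 - 45.3846)^2 = 2561.9172
  (87 - 45.3846)^2 = 1731.8402
Step 3: Sum of squared deviations = 9941.0769
Step 4: Population variance = 9941.0769 / 13 = 764.6982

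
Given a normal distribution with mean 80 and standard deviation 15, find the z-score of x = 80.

0

Step 1: Recall the z-score formula: z = (x - mu) / sigma
Step 2: Substitute values: z = (80 - 80) / 15
Step 3: z = 0 / 15 = 0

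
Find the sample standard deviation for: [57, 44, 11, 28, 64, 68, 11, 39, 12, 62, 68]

23.4342

Step 1: Compute the mean: 42.1818
Step 2: Sum of squared deviations from the mean: 5491.6364
Step 3: Sample variance = 5491.6364 / 10 = 549.1636
Step 4: Standard deviation = sqrt(549.1636) = 23.4342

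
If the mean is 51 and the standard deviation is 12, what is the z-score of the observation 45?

-0.5

Step 1: Recall the z-score formula: z = (x - mu) / sigma
Step 2: Substitute values: z = (45 - 51) / 12
Step 3: z = -6 / 12 = -0.5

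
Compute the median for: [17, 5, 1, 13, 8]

8

Step 1: Sort the data in ascending order: [1, 5, 8, 13, 17]
Step 2: The number of values is n = 5.
Step 3: Since n is odd, the median is the middle value at position 3: 8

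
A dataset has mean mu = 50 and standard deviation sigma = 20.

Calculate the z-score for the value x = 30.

-1

Step 1: Recall the z-score formula: z = (x - mu) / sigma
Step 2: Substitute values: z = (30 - 50) / 20
Step 3: z = -20 / 20 = -1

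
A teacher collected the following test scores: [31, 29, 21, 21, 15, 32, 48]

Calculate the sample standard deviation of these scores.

10.746

Step 1: Compute the mean: 28.1429
Step 2: Sum of squared deviations from the mean: 692.8571
Step 3: Sample variance = 692.8571 / 6 = 115.4762
Step 4: Standard deviation = sqrt(115.4762) = 10.746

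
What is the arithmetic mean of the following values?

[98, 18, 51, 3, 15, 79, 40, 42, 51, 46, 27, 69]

44.9167

Step 1: Sum all values: 98 + 18 + 51 + 3 + 15 + 79 + 40 + 42 + 51 + 46 + 27 + 69 = 539
Step 2: Count the number of values: n = 12
Step 3: Mean = sum / n = 539 / 12 = 44.9167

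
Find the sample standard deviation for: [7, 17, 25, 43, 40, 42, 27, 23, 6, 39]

13.9638

Step 1: Compute the mean: 26.9
Step 2: Sum of squared deviations from the mean: 1754.9
Step 3: Sample variance = 1754.9 / 9 = 194.9889
Step 4: Standard deviation = sqrt(194.9889) = 13.9638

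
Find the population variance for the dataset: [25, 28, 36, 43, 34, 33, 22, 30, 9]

83.6543

Step 1: Compute the mean: (25 + 28 + 36 + 43 + 34 + 33 + 22 + 30 + 9) / 9 = 28.8889
Step 2: Compute squared deviations from the mean:
  (25 - 28.8889)^2 = 15.1235
  (28 - 28.8889)^2 = 0.7901
  (36 - 28.8889)^2 = 50.5679
  (43 - 28.8889)^2 = 199.1235
  (34 - 28.8889)^2 = 26.1235
  (33 - 28.8889)^2 = 16.9012
  (22 - 28.8889)^2 = 47.4568
  (30 - 28.8889)^2 = 1.2346
  (9 - 28.8889)^2 = 395.5679
Step 3: Sum of squared deviations = 752.8889
Step 4: Population variance = 752.8889 / 9 = 83.6543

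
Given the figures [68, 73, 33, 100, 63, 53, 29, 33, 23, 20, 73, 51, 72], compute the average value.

53.1538

Step 1: Sum all values: 68 + 73 + 33 + 100 + 63 + 53 + 29 + 33 + 23 + 20 + 73 + 51 + 72 = 691
Step 2: Count the number of values: n = 13
Step 3: Mean = sum / n = 691 / 13 = 53.1538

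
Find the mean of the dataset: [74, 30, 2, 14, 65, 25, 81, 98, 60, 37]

48.6

Step 1: Sum all values: 74 + 30 + 2 + 14 + 65 + 25 + 81 + 98 + 60 + 37 = 486
Step 2: Count the number of values: n = 10
Step 3: Mean = sum / n = 486 / 10 = 48.6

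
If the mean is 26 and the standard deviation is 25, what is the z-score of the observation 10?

-0.64

Step 1: Recall the z-score formula: z = (x - mu) / sigma
Step 2: Substitute values: z = (10 - 26) / 25
Step 3: z = -16 / 25 = -0.64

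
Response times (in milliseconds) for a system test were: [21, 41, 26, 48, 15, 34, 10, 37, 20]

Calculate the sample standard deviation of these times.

12.7279

Step 1: Compute the mean: 28
Step 2: Sum of squared deviations from the mean: 1296
Step 3: Sample variance = 1296 / 8 = 162
Step 4: Standard deviation = sqrt(162) = 12.7279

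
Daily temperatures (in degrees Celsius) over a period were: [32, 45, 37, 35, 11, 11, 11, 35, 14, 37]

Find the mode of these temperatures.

11

Step 1: Count the frequency of each value:
  11: appears 3 time(s)
  14: appears 1 time(s)
  32: appears 1 time(s)
  35: appears 2 time(s)
  37: appears 2 time(s)
  45: appears 1 time(s)
Step 2: The value 11 appears most frequently (3 times).
Step 3: Mode = 11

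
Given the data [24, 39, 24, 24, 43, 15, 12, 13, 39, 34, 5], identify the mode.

24

Step 1: Count the frequency of each value:
  5: appears 1 time(s)
  12: appears 1 time(s)
  13: appears 1 time(s)
  15: appears 1 time(s)
  24: appears 3 time(s)
  34: appears 1 time(s)
  39: appears 2 time(s)
  43: appears 1 time(s)
Step 2: The value 24 appears most frequently (3 times).
Step 3: Mode = 24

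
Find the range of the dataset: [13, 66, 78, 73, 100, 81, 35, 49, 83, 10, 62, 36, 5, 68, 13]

95

Step 1: Identify the maximum value: max = 100
Step 2: Identify the minimum value: min = 5
Step 3: Range = max - min = 100 - 5 = 95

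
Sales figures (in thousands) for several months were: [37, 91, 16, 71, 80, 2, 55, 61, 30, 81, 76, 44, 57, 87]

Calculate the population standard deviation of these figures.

26.3694

Step 1: Compute the mean: 56.2857
Step 2: Sum of squared deviations from the mean: 9734.8571
Step 3: Population variance = 9734.8571 / 14 = 695.3469
Step 4: Standard deviation = sqrt(695.3469) = 26.3694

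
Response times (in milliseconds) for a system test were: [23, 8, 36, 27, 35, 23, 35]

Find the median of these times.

27

Step 1: Sort the data in ascending order: [8, 23, 23, 27, 35, 35, 36]
Step 2: The number of values is n = 7.
Step 3: Since n is odd, the median is the middle value at position 4: 27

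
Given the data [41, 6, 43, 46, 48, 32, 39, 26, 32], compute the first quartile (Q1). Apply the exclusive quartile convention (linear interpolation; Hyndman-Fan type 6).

29

Step 1: Sort the data: [6, 26, 32, 32, 39, 41, 43, 46, 48]
Step 2: n = 9
Step 3: Using the exclusive quartile method:
  Q1 = 29
  Q2 (median) = 39
  Q3 = 44.5
  IQR = Q3 - Q1 = 44.5 - 29 = 15.5
Step 4: Q1 = 29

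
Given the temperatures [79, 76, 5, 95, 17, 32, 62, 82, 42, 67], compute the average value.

55.7

Step 1: Sum all values: 79 + 76 + 5 + 95 + 17 + 32 + 62 + 82 + 42 + 67 = 557
Step 2: Count the number of values: n = 10
Step 3: Mean = sum / n = 557 / 10 = 55.7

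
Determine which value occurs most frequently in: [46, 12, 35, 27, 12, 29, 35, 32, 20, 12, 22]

12

Step 1: Count the frequency of each value:
  12: appears 3 time(s)
  20: appears 1 time(s)
  22: appears 1 time(s)
  27: appears 1 time(s)
  29: appears 1 time(s)
  32: appears 1 time(s)
  35: appears 2 time(s)
  46: appears 1 time(s)
Step 2: The value 12 appears most frequently (3 times).
Step 3: Mode = 12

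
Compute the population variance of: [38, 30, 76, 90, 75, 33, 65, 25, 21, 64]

559.21

Step 1: Compute the mean: (38 + 30 + 76 + 90 + 75 + 33 + 65 + 25 + 21 + 64) / 10 = 51.7
Step 2: Compute squared deviations from the mean:
  (38 - 51.7)^2 = 187.69
  (30 - 51.7)^2 = 470.89
  (76 - 51.7)^2 = 590.49
  (90 - 51.7)^2 = 1466.89
  (75 - 51.7)^2 = 542.89
  (33 - 51.7)^2 = 349.69
  (65 - 51.7)^2 = 176.89
  (25 - 51.7)^2 = 712.89
  (21 - 51.7)^2 = 942.49
  (64 - 51.7)^2 = 151.29
Step 3: Sum of squared deviations = 5592.1
Step 4: Population variance = 5592.1 / 10 = 559.21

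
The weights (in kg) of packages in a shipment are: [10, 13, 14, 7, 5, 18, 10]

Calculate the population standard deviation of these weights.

4.0708

Step 1: Compute the mean: 11
Step 2: Sum of squared deviations from the mean: 116
Step 3: Population variance = 116 / 7 = 16.5714
Step 4: Standard deviation = sqrt(16.5714) = 4.0708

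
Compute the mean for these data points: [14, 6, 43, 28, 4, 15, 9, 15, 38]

19.1111

Step 1: Sum all values: 14 + 6 + 43 + 28 + 4 + 15 + 9 + 15 + 38 = 172
Step 2: Count the number of values: n = 9
Step 3: Mean = sum / n = 172 / 9 = 19.1111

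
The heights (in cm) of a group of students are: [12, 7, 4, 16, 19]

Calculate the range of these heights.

15

Step 1: Identify the maximum value: max = 19
Step 2: Identify the minimum value: min = 4
Step 3: Range = max - min = 19 - 4 = 15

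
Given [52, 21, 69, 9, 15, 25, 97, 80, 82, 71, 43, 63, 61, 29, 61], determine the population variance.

677.3156

Step 1: Compute the mean: (52 + 21 + 69 + 9 + 15 + 25 + 97 + 80 + 82 + 71 + 43 + 63 + 61 + 29 + 61) / 15 = 51.8667
Step 2: Compute squared deviations from the mean:
  (52 - 51.8667)^2 = 0.0178
  (21 - 51.8667)^2 = 952.7511
  (69 - 51.8667)^2 = 293.5511
  (9 - 51.8667)^2 = 1837.5511
  (15 - 51.8667)^2 = 1359.1511
  (25 - 51.8667)^2 = 721.8178
  (97 - 51.8667)^2 = 2037.0178
  (80 - 51.8667)^2 = 791.4844
  (82 - 51.8667)^2 = 908.0178
  (71 - 51.8667)^2 = 366.0844
  (43 - 51.8667)^2 = 78.6178
  (63 - 51.8667)^2 = 123.9511
  (61 - 51.8667)^2 = 83.4178
  (29 - 51.8667)^2 = 522.8844
  (61 - 51.8667)^2 = 83.4178
Step 3: Sum of squared deviations = 10159.7333
Step 4: Population variance = 10159.7333 / 15 = 677.3156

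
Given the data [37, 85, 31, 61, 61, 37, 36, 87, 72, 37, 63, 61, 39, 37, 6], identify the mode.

37

Step 1: Count the frequency of each value:
  6: appears 1 time(s)
  31: appears 1 time(s)
  36: appears 1 time(s)
  37: appears 4 time(s)
  39: appears 1 time(s)
  61: appears 3 time(s)
  63: appears 1 time(s)
  72: appears 1 time(s)
  85: appears 1 time(s)
  87: appears 1 time(s)
Step 2: The value 37 appears most frequently (4 times).
Step 3: Mode = 37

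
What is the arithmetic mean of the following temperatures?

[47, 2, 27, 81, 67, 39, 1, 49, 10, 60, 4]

35.1818

Step 1: Sum all values: 47 + 2 + 27 + 81 + 67 + 39 + 1 + 49 + 10 + 60 + 4 = 387
Step 2: Count the number of values: n = 11
Step 3: Mean = sum / n = 387 / 11 = 35.1818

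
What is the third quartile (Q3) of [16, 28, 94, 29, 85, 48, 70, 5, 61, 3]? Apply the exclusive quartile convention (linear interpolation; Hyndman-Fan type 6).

73.75

Step 1: Sort the data: [3, 5, 16, 28, 29, 48, 61, 70, 85, 94]
Step 2: n = 10
Step 3: Using the exclusive quartile method:
  Q1 = 13.25
  Q2 (median) = 38.5
  Q3 = 73.75
  IQR = Q3 - Q1 = 73.75 - 13.25 = 60.5
Step 4: Q3 = 73.75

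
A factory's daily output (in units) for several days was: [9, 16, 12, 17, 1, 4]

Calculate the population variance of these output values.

34.4722

Step 1: Compute the mean: (9 + 16 + 12 + 17 + 1 + 4) / 6 = 9.8333
Step 2: Compute squared deviations from the mean:
  (9 - 9.8333)^2 = 0.6944
  (16 - 9.8333)^2 = 38.0278
  (12 - 9.8333)^2 = 4.6944
  (17 - 9.8333)^2 = 51.3611
  (1 - 9.8333)^2 = 78.0278
  (4 - 9.8333)^2 = 34.0278
Step 3: Sum of squared deviations = 206.8333
Step 4: Population variance = 206.8333 / 6 = 34.4722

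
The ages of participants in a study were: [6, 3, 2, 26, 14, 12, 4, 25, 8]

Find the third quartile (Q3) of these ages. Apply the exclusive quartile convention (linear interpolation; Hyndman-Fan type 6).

19.5

Step 1: Sort the data: [2, 3, 4, 6, 8, 12, 14, 25, 26]
Step 2: n = 9
Step 3: Using the exclusive quartile method:
  Q1 = 3.5
  Q2 (median) = 8
  Q3 = 19.5
  IQR = Q3 - Q1 = 19.5 - 3.5 = 16
Step 4: Q3 = 19.5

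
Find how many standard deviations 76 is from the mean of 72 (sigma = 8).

0.5

Step 1: Recall the z-score formula: z = (x - mu) / sigma
Step 2: Substitute values: z = (76 - 72) / 8
Step 3: z = 4 / 8 = 0.5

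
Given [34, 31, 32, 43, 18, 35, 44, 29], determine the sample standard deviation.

8.2071

Step 1: Compute the mean: 33.25
Step 2: Sum of squared deviations from the mean: 471.5
Step 3: Sample variance = 471.5 / 7 = 67.3571
Step 4: Standard deviation = sqrt(67.3571) = 8.2071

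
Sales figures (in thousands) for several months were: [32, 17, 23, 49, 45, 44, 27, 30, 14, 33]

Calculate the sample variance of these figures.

139.8222

Step 1: Compute the mean: (32 + 17 + 23 + 49 + 45 + 44 + 27 + 30 + 14 + 33) / 10 = 31.4
Step 2: Compute squared deviations from the mean:
  (32 - 31.4)^2 = 0.36
  (17 - 31.4)^2 = 207.36
  (23 - 31.4)^2 = 70.56
  (49 - 31.4)^2 = 309.76
  (45 - 31.4)^2 = 184.96
  (44 - 31.4)^2 = 158.76
  (27 - 31.4)^2 = 19.36
  (30 - 31.4)^2 = 1.96
  (14 - 31.4)^2 = 302.76
  (33 - 31.4)^2 = 2.56
Step 3: Sum of squared deviations = 1258.4
Step 4: Sample variance = 1258.4 / 9 = 139.8222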